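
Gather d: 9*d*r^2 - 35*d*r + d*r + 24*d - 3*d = d*(9*r^2 - 34*r + 21)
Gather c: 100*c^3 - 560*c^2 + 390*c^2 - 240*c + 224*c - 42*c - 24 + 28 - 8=100*c^3 - 170*c^2 - 58*c - 4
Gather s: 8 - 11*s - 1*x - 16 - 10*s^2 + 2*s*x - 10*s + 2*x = -10*s^2 + s*(2*x - 21) + x - 8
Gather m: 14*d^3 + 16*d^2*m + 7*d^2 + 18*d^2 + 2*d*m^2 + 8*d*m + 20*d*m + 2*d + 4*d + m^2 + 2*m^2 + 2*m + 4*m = 14*d^3 + 25*d^2 + 6*d + m^2*(2*d + 3) + m*(16*d^2 + 28*d + 6)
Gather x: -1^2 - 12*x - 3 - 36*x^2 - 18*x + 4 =-36*x^2 - 30*x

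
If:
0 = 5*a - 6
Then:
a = 6/5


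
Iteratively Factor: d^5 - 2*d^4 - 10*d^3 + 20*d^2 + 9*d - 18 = (d + 1)*(d^4 - 3*d^3 - 7*d^2 + 27*d - 18) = (d + 1)*(d + 3)*(d^3 - 6*d^2 + 11*d - 6) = (d - 1)*(d + 1)*(d + 3)*(d^2 - 5*d + 6) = (d - 2)*(d - 1)*(d + 1)*(d + 3)*(d - 3)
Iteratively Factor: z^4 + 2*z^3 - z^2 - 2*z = (z - 1)*(z^3 + 3*z^2 + 2*z) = (z - 1)*(z + 1)*(z^2 + 2*z) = (z - 1)*(z + 1)*(z + 2)*(z)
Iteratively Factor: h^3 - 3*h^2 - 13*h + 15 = (h + 3)*(h^2 - 6*h + 5) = (h - 5)*(h + 3)*(h - 1)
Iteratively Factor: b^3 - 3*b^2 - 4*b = (b)*(b^2 - 3*b - 4) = b*(b + 1)*(b - 4)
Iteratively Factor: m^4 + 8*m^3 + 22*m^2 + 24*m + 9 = (m + 3)*(m^3 + 5*m^2 + 7*m + 3) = (m + 1)*(m + 3)*(m^2 + 4*m + 3) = (m + 1)^2*(m + 3)*(m + 3)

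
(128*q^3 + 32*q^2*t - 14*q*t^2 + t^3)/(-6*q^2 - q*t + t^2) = (-64*q^2 + 16*q*t - t^2)/(3*q - t)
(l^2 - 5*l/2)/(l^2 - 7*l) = (l - 5/2)/(l - 7)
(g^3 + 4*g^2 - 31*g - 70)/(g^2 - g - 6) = (g^2 + 2*g - 35)/(g - 3)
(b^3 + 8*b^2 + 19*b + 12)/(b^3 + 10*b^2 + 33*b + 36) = (b + 1)/(b + 3)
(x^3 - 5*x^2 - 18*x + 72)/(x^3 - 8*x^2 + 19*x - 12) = (x^2 - 2*x - 24)/(x^2 - 5*x + 4)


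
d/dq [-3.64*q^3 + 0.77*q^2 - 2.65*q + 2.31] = -10.92*q^2 + 1.54*q - 2.65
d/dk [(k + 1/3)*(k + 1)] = 2*k + 4/3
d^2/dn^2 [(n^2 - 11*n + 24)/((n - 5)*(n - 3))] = -6/(n^3 - 15*n^2 + 75*n - 125)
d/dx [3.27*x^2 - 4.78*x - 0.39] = 6.54*x - 4.78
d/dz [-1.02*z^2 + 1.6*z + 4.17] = 1.6 - 2.04*z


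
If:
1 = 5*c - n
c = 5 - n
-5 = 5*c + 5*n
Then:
No Solution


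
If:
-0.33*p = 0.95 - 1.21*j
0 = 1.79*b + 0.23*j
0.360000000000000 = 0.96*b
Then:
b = 0.38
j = -2.92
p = -13.58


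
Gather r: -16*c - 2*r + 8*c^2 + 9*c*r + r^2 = 8*c^2 - 16*c + r^2 + r*(9*c - 2)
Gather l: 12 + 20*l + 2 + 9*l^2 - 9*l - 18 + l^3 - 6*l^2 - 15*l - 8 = l^3 + 3*l^2 - 4*l - 12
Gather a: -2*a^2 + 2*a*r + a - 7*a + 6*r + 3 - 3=-2*a^2 + a*(2*r - 6) + 6*r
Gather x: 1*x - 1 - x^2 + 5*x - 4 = -x^2 + 6*x - 5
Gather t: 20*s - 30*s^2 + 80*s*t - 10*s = -30*s^2 + 80*s*t + 10*s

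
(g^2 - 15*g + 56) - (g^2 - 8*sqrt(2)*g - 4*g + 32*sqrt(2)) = -11*g + 8*sqrt(2)*g - 32*sqrt(2) + 56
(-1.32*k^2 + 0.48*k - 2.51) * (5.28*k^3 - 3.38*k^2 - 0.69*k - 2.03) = -6.9696*k^5 + 6.996*k^4 - 13.9644*k^3 + 10.8322*k^2 + 0.7575*k + 5.0953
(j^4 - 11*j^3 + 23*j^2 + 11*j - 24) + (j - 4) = j^4 - 11*j^3 + 23*j^2 + 12*j - 28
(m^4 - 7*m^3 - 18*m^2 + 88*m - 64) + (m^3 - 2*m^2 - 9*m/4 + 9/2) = m^4 - 6*m^3 - 20*m^2 + 343*m/4 - 119/2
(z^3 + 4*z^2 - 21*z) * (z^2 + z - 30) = z^5 + 5*z^4 - 47*z^3 - 141*z^2 + 630*z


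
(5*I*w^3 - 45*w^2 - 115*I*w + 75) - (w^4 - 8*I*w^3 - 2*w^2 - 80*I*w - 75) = -w^4 + 13*I*w^3 - 43*w^2 - 35*I*w + 150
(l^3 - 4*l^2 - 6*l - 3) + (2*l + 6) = l^3 - 4*l^2 - 4*l + 3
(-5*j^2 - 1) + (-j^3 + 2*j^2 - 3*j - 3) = -j^3 - 3*j^2 - 3*j - 4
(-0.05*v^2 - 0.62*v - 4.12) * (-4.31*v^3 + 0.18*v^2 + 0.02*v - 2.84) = 0.2155*v^5 + 2.6632*v^4 + 17.6446*v^3 - 0.612*v^2 + 1.6784*v + 11.7008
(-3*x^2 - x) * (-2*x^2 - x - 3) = 6*x^4 + 5*x^3 + 10*x^2 + 3*x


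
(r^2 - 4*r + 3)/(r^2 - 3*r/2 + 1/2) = 2*(r - 3)/(2*r - 1)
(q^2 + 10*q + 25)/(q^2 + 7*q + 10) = (q + 5)/(q + 2)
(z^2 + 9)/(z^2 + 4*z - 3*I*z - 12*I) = (z + 3*I)/(z + 4)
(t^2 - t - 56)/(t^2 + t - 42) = (t - 8)/(t - 6)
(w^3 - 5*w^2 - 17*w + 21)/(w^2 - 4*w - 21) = w - 1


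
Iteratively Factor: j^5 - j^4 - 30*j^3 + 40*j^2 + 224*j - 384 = (j - 4)*(j^4 + 3*j^3 - 18*j^2 - 32*j + 96) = (j - 4)*(j + 4)*(j^3 - j^2 - 14*j + 24) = (j - 4)*(j - 3)*(j + 4)*(j^2 + 2*j - 8) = (j - 4)*(j - 3)*(j - 2)*(j + 4)*(j + 4)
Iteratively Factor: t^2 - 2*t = (t)*(t - 2)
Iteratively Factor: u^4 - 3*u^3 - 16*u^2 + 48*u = (u + 4)*(u^3 - 7*u^2 + 12*u) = u*(u + 4)*(u^2 - 7*u + 12) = u*(u - 3)*(u + 4)*(u - 4)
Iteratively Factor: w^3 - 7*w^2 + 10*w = (w - 5)*(w^2 - 2*w) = (w - 5)*(w - 2)*(w)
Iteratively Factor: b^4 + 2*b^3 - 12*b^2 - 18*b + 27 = (b + 3)*(b^3 - b^2 - 9*b + 9) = (b + 3)^2*(b^2 - 4*b + 3) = (b - 3)*(b + 3)^2*(b - 1)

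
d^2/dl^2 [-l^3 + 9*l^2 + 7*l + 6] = 18 - 6*l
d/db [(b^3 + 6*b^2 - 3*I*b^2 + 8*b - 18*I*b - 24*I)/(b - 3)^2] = (b^3 - 9*b^2 + b*(-44 + 36*I) - 24 + 102*I)/(b^3 - 9*b^2 + 27*b - 27)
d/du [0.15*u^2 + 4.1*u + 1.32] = 0.3*u + 4.1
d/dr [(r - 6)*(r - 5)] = 2*r - 11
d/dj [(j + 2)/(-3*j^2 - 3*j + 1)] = (3*j^2 + 12*j + 7)/(9*j^4 + 18*j^3 + 3*j^2 - 6*j + 1)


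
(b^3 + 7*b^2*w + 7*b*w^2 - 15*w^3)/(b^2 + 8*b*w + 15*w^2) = b - w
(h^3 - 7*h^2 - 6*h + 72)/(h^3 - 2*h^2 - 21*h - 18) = (h - 4)/(h + 1)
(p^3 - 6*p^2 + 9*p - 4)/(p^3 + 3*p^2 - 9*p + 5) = (p - 4)/(p + 5)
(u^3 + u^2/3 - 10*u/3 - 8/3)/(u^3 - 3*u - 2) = (u + 4/3)/(u + 1)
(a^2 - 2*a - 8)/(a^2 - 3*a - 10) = (a - 4)/(a - 5)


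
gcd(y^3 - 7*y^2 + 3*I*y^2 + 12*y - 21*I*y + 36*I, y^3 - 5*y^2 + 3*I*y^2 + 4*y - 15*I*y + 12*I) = y^2 + y*(-4 + 3*I) - 12*I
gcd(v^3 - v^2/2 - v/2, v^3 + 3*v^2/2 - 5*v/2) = v^2 - v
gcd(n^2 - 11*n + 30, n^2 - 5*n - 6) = n - 6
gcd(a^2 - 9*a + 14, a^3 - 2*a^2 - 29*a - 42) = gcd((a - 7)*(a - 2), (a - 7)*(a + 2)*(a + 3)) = a - 7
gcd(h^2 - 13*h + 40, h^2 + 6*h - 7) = 1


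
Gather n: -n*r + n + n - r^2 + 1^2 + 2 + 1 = n*(2 - r) - r^2 + 4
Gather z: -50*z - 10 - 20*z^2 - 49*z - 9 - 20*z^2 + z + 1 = -40*z^2 - 98*z - 18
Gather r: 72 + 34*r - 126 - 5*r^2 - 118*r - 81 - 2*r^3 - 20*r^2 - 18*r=-2*r^3 - 25*r^2 - 102*r - 135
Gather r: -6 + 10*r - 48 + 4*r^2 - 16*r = 4*r^2 - 6*r - 54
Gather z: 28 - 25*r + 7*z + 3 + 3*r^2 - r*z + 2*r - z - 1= 3*r^2 - 23*r + z*(6 - r) + 30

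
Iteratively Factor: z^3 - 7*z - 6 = (z + 2)*(z^2 - 2*z - 3) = (z - 3)*(z + 2)*(z + 1)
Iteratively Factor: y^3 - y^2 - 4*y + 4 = (y - 2)*(y^2 + y - 2) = (y - 2)*(y - 1)*(y + 2)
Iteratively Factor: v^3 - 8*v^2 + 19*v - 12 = (v - 4)*(v^2 - 4*v + 3) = (v - 4)*(v - 1)*(v - 3)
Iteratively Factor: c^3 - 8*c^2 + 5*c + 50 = (c + 2)*(c^2 - 10*c + 25) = (c - 5)*(c + 2)*(c - 5)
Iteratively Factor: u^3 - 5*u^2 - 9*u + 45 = (u + 3)*(u^2 - 8*u + 15) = (u - 3)*(u + 3)*(u - 5)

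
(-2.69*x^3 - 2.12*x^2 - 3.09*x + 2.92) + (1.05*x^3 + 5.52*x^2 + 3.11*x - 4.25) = -1.64*x^3 + 3.4*x^2 + 0.02*x - 1.33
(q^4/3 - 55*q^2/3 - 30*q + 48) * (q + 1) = q^5/3 + q^4/3 - 55*q^3/3 - 145*q^2/3 + 18*q + 48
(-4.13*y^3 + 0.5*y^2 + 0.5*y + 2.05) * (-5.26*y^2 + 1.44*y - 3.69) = 21.7238*y^5 - 8.5772*y^4 + 13.3297*y^3 - 11.908*y^2 + 1.107*y - 7.5645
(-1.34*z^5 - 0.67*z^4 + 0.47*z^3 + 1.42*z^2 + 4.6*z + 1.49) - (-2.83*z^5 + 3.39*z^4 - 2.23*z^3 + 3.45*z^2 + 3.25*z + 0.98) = 1.49*z^5 - 4.06*z^4 + 2.7*z^3 - 2.03*z^2 + 1.35*z + 0.51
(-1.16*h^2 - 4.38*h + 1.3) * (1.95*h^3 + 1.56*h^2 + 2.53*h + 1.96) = -2.262*h^5 - 10.3506*h^4 - 7.2326*h^3 - 11.327*h^2 - 5.2958*h + 2.548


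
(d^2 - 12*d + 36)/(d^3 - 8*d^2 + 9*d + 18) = (d - 6)/(d^2 - 2*d - 3)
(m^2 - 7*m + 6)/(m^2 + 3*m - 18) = (m^2 - 7*m + 6)/(m^2 + 3*m - 18)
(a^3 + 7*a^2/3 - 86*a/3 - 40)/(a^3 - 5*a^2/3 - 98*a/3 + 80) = (3*a + 4)/(3*a - 8)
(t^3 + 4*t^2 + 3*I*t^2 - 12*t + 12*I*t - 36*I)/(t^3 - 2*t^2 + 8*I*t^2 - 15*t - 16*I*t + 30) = (t + 6)/(t + 5*I)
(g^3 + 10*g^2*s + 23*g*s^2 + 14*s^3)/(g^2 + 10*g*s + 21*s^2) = (g^2 + 3*g*s + 2*s^2)/(g + 3*s)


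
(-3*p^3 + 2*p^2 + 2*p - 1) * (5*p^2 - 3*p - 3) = -15*p^5 + 19*p^4 + 13*p^3 - 17*p^2 - 3*p + 3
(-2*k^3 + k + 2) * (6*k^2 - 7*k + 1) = -12*k^5 + 14*k^4 + 4*k^3 + 5*k^2 - 13*k + 2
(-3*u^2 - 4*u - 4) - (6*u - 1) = -3*u^2 - 10*u - 3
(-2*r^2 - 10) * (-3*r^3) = 6*r^5 + 30*r^3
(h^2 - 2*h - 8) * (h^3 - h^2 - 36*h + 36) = h^5 - 3*h^4 - 42*h^3 + 116*h^2 + 216*h - 288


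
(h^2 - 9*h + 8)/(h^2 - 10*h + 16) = (h - 1)/(h - 2)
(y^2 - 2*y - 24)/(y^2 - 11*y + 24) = (y^2 - 2*y - 24)/(y^2 - 11*y + 24)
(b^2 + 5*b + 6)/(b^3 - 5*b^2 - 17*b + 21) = (b + 2)/(b^2 - 8*b + 7)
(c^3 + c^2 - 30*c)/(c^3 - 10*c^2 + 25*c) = (c + 6)/(c - 5)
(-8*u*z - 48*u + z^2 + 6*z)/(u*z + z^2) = (-8*u*z - 48*u + z^2 + 6*z)/(z*(u + z))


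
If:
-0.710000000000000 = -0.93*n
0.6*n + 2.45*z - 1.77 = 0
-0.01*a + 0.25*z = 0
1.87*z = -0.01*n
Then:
No Solution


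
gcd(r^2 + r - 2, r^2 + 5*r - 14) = 1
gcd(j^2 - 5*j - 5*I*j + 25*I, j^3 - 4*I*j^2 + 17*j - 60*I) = j - 5*I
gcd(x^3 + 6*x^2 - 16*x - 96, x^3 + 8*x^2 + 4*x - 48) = x^2 + 10*x + 24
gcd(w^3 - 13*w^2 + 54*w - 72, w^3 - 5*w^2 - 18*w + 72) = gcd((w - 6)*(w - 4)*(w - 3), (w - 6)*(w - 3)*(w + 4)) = w^2 - 9*w + 18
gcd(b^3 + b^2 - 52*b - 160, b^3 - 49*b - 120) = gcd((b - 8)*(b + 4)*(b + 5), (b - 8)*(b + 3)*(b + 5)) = b^2 - 3*b - 40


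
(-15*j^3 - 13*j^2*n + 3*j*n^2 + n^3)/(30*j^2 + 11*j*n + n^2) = (-3*j^2 - 2*j*n + n^2)/(6*j + n)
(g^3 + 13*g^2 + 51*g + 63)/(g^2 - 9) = (g^2 + 10*g + 21)/(g - 3)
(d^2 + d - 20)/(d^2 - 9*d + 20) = (d + 5)/(d - 5)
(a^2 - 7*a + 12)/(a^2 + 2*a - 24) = (a - 3)/(a + 6)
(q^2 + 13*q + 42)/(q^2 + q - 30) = (q + 7)/(q - 5)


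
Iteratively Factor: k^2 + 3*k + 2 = (k + 2)*(k + 1)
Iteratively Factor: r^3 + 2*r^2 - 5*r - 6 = (r - 2)*(r^2 + 4*r + 3) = (r - 2)*(r + 3)*(r + 1)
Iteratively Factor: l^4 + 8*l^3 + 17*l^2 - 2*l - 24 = (l + 4)*(l^3 + 4*l^2 + l - 6) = (l - 1)*(l + 4)*(l^2 + 5*l + 6) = (l - 1)*(l + 3)*(l + 4)*(l + 2)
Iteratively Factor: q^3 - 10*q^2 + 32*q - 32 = (q - 2)*(q^2 - 8*q + 16) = (q - 4)*(q - 2)*(q - 4)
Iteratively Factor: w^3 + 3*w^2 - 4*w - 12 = (w - 2)*(w^2 + 5*w + 6) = (w - 2)*(w + 2)*(w + 3)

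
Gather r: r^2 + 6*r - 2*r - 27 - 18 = r^2 + 4*r - 45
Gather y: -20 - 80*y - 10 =-80*y - 30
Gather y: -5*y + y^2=y^2 - 5*y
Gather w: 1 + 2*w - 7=2*w - 6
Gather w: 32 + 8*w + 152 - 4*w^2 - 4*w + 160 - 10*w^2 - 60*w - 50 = -14*w^2 - 56*w + 294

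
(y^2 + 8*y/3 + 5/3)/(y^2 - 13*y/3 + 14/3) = (3*y^2 + 8*y + 5)/(3*y^2 - 13*y + 14)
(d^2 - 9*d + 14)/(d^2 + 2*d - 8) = (d - 7)/(d + 4)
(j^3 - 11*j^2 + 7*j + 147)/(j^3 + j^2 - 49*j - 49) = (j^2 - 4*j - 21)/(j^2 + 8*j + 7)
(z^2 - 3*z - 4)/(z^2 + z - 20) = (z + 1)/(z + 5)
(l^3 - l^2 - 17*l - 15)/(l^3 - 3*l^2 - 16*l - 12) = (l^2 - 2*l - 15)/(l^2 - 4*l - 12)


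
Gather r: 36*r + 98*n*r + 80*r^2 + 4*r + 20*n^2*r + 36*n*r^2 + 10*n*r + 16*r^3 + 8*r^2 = 16*r^3 + r^2*(36*n + 88) + r*(20*n^2 + 108*n + 40)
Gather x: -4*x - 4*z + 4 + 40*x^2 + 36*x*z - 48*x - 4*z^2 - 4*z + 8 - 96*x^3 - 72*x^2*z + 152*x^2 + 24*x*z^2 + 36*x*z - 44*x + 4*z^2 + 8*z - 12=-96*x^3 + x^2*(192 - 72*z) + x*(24*z^2 + 72*z - 96)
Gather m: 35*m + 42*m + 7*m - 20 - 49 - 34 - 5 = 84*m - 108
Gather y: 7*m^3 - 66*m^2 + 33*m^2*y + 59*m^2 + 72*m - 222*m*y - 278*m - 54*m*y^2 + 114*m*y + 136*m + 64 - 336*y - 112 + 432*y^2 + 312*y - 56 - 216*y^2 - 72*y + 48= 7*m^3 - 7*m^2 - 70*m + y^2*(216 - 54*m) + y*(33*m^2 - 108*m - 96) - 56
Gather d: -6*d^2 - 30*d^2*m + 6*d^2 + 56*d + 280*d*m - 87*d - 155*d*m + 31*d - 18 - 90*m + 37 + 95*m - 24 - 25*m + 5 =-30*d^2*m + 125*d*m - 20*m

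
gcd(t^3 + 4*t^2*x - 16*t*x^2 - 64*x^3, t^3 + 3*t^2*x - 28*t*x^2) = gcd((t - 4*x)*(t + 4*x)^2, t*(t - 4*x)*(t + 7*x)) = -t + 4*x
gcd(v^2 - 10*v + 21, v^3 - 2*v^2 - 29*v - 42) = v - 7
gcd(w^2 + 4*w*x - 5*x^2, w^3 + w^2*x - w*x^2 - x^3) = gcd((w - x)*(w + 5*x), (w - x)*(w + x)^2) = -w + x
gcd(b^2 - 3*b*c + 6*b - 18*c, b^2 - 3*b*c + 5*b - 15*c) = b - 3*c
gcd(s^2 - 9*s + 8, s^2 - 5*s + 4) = s - 1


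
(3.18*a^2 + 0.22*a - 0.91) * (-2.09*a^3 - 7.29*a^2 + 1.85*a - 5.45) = -6.6462*a^5 - 23.642*a^4 + 6.1811*a^3 - 10.2901*a^2 - 2.8825*a + 4.9595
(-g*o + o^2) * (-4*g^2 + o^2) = 4*g^3*o - 4*g^2*o^2 - g*o^3 + o^4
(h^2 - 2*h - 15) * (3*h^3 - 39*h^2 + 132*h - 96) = 3*h^5 - 45*h^4 + 165*h^3 + 225*h^2 - 1788*h + 1440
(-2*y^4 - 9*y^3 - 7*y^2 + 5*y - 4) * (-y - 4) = 2*y^5 + 17*y^4 + 43*y^3 + 23*y^2 - 16*y + 16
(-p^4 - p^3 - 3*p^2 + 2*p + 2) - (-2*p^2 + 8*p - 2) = -p^4 - p^3 - p^2 - 6*p + 4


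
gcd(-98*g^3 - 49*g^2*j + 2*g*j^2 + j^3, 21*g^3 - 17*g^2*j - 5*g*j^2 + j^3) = 7*g - j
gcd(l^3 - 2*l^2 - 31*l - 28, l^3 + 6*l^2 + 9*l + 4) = l^2 + 5*l + 4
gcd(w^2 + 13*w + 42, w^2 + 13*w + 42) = w^2 + 13*w + 42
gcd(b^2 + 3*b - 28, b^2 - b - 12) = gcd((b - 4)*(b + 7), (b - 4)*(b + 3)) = b - 4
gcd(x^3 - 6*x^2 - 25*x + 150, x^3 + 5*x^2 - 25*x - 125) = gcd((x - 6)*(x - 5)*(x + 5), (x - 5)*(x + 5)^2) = x^2 - 25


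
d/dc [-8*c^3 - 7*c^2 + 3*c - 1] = -24*c^2 - 14*c + 3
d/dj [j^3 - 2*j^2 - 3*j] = 3*j^2 - 4*j - 3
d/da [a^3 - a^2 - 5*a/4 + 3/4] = 3*a^2 - 2*a - 5/4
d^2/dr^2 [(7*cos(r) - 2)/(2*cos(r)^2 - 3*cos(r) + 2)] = (252*sin(r)^4*cos(r) + 10*sin(r)^4 - 124*sin(r)^2 - 43*cos(r) + 9*cos(3*r) - 14*cos(5*r) + 50)/(2*sin(r)^2 + 3*cos(r) - 4)^3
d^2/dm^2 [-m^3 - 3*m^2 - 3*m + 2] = -6*m - 6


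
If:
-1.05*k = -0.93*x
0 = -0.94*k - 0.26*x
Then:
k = 0.00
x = 0.00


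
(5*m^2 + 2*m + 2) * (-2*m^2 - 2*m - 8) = -10*m^4 - 14*m^3 - 48*m^2 - 20*m - 16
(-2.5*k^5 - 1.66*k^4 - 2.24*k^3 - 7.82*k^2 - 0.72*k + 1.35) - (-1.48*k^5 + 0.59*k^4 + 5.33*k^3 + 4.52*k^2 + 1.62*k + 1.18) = -1.02*k^5 - 2.25*k^4 - 7.57*k^3 - 12.34*k^2 - 2.34*k + 0.17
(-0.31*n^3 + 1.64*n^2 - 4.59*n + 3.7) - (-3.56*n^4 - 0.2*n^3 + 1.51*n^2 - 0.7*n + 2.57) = 3.56*n^4 - 0.11*n^3 + 0.13*n^2 - 3.89*n + 1.13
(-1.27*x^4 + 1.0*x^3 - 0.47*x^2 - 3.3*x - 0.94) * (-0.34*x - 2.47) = 0.4318*x^5 + 2.7969*x^4 - 2.3102*x^3 + 2.2829*x^2 + 8.4706*x + 2.3218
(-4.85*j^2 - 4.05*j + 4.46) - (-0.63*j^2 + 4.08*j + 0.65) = -4.22*j^2 - 8.13*j + 3.81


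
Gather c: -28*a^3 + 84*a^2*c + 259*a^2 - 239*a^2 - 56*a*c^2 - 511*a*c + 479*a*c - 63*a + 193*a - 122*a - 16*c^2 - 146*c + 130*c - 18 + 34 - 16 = -28*a^3 + 20*a^2 + 8*a + c^2*(-56*a - 16) + c*(84*a^2 - 32*a - 16)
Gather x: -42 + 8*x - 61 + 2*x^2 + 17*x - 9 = 2*x^2 + 25*x - 112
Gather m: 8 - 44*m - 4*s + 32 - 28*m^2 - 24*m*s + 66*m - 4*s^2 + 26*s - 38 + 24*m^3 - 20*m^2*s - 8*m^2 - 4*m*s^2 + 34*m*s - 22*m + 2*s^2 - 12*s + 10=24*m^3 + m^2*(-20*s - 36) + m*(-4*s^2 + 10*s) - 2*s^2 + 10*s + 12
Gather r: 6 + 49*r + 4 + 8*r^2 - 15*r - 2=8*r^2 + 34*r + 8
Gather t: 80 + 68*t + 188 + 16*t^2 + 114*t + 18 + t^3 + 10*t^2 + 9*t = t^3 + 26*t^2 + 191*t + 286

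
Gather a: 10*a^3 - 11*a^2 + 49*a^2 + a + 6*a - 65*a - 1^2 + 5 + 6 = 10*a^3 + 38*a^2 - 58*a + 10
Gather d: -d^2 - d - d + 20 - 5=-d^2 - 2*d + 15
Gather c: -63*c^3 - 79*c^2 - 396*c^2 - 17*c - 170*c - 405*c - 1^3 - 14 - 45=-63*c^3 - 475*c^2 - 592*c - 60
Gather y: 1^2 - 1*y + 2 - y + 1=4 - 2*y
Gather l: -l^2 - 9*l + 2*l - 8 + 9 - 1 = -l^2 - 7*l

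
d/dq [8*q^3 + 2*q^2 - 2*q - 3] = 24*q^2 + 4*q - 2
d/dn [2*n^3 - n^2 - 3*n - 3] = 6*n^2 - 2*n - 3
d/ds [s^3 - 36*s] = 3*s^2 - 36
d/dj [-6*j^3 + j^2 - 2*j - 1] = -18*j^2 + 2*j - 2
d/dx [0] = 0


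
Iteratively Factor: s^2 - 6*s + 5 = (s - 1)*(s - 5)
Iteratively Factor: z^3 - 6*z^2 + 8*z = (z - 4)*(z^2 - 2*z) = (z - 4)*(z - 2)*(z)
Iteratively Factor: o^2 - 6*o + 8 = (o - 4)*(o - 2)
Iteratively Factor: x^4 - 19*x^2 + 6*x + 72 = (x - 3)*(x^3 + 3*x^2 - 10*x - 24) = (x - 3)^2*(x^2 + 6*x + 8) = (x - 3)^2*(x + 4)*(x + 2)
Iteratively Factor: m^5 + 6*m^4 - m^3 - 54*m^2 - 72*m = (m)*(m^4 + 6*m^3 - m^2 - 54*m - 72) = m*(m + 4)*(m^3 + 2*m^2 - 9*m - 18) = m*(m - 3)*(m + 4)*(m^2 + 5*m + 6) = m*(m - 3)*(m + 3)*(m + 4)*(m + 2)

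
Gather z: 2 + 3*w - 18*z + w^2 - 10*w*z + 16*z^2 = w^2 + 3*w + 16*z^2 + z*(-10*w - 18) + 2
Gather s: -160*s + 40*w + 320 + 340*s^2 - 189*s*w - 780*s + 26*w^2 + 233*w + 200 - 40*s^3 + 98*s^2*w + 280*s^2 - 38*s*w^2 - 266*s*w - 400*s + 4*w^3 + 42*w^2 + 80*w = -40*s^3 + s^2*(98*w + 620) + s*(-38*w^2 - 455*w - 1340) + 4*w^3 + 68*w^2 + 353*w + 520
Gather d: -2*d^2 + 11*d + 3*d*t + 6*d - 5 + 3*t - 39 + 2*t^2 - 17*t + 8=-2*d^2 + d*(3*t + 17) + 2*t^2 - 14*t - 36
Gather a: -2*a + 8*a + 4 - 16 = 6*a - 12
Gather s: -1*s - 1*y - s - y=-2*s - 2*y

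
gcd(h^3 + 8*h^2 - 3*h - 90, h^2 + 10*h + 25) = h + 5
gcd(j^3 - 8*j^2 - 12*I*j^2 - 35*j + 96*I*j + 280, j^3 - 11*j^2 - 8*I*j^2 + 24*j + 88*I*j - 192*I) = j - 8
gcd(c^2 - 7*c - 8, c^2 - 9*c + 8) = c - 8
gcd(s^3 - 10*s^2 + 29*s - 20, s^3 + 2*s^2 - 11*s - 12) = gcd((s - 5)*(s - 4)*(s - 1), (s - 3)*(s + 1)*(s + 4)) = 1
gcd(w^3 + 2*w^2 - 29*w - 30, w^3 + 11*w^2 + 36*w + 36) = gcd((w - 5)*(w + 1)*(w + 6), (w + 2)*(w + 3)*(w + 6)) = w + 6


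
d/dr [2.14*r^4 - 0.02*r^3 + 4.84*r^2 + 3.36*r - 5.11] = 8.56*r^3 - 0.06*r^2 + 9.68*r + 3.36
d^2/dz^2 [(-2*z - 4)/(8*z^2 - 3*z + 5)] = 4*(-(z + 2)*(16*z - 3)^2 + (24*z + 13)*(8*z^2 - 3*z + 5))/(8*z^2 - 3*z + 5)^3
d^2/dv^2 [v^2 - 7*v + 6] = 2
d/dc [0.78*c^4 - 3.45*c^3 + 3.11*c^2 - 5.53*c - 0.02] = 3.12*c^3 - 10.35*c^2 + 6.22*c - 5.53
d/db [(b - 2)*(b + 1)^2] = 3*b^2 - 3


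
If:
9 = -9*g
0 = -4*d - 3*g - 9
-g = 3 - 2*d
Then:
No Solution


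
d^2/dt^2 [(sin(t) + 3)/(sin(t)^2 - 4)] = (-9*sin(t)^5 - 12*sin(t)^4 - 30*sin(t)^2 - 7*sin(t)/2 + 3*sin(3*t) + sin(5*t)/2 + 24)/((sin(t) - 2)^3*(sin(t) + 2)^3)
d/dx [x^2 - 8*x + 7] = 2*x - 8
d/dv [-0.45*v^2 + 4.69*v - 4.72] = 4.69 - 0.9*v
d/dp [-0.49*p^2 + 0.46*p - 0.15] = 0.46 - 0.98*p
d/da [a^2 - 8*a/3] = 2*a - 8/3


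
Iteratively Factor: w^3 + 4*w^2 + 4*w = (w)*(w^2 + 4*w + 4) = w*(w + 2)*(w + 2)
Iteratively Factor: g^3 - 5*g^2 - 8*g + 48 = (g - 4)*(g^2 - g - 12) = (g - 4)*(g + 3)*(g - 4)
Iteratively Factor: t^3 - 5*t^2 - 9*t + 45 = (t - 5)*(t^2 - 9) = (t - 5)*(t - 3)*(t + 3)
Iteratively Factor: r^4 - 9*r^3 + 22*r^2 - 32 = (r - 2)*(r^3 - 7*r^2 + 8*r + 16) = (r - 4)*(r - 2)*(r^2 - 3*r - 4) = (r - 4)*(r - 2)*(r + 1)*(r - 4)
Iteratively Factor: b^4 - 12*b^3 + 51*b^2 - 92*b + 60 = (b - 3)*(b^3 - 9*b^2 + 24*b - 20) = (b - 5)*(b - 3)*(b^2 - 4*b + 4) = (b - 5)*(b - 3)*(b - 2)*(b - 2)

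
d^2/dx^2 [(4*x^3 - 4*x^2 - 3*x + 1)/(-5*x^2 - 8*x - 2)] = 86*(-7*x^3 - 9*x^2 - 6*x - 2)/(125*x^6 + 600*x^5 + 1110*x^4 + 992*x^3 + 444*x^2 + 96*x + 8)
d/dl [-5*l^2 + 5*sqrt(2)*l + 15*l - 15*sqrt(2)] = -10*l + 5*sqrt(2) + 15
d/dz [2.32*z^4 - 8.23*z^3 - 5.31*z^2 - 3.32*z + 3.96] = 9.28*z^3 - 24.69*z^2 - 10.62*z - 3.32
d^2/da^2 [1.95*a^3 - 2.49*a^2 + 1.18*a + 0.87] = 11.7*a - 4.98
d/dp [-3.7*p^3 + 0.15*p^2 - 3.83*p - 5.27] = -11.1*p^2 + 0.3*p - 3.83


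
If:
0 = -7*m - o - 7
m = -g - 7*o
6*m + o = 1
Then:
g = -335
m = -8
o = 49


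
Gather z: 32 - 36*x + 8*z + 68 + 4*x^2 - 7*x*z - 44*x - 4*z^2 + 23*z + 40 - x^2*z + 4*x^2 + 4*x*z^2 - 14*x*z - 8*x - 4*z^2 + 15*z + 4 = 8*x^2 - 88*x + z^2*(4*x - 8) + z*(-x^2 - 21*x + 46) + 144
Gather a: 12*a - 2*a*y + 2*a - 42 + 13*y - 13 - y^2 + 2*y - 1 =a*(14 - 2*y) - y^2 + 15*y - 56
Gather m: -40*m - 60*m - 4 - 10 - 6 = -100*m - 20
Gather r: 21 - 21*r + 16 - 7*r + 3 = 40 - 28*r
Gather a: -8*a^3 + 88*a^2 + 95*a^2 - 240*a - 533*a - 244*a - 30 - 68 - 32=-8*a^3 + 183*a^2 - 1017*a - 130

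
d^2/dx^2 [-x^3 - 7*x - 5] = -6*x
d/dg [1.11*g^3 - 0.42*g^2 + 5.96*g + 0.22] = 3.33*g^2 - 0.84*g + 5.96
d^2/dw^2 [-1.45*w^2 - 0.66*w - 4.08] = -2.90000000000000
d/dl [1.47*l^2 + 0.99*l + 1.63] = 2.94*l + 0.99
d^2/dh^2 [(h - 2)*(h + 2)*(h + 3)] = 6*h + 6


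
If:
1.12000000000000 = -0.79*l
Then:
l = -1.42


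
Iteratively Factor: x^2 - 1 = (x - 1)*(x + 1)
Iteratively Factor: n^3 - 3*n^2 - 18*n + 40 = (n + 4)*(n^2 - 7*n + 10) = (n - 2)*(n + 4)*(n - 5)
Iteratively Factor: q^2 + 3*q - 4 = (q - 1)*(q + 4)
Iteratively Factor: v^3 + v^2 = (v)*(v^2 + v) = v^2*(v + 1)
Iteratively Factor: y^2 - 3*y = (y)*(y - 3)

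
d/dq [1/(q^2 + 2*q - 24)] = 2*(-q - 1)/(q^2 + 2*q - 24)^2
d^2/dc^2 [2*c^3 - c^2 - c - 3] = 12*c - 2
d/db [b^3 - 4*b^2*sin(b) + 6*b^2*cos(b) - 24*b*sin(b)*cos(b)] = -6*b^2*sin(b) - 4*b^2*cos(b) + 3*b^2 - 8*b*sin(b) + 12*b*cos(b) - 24*b*cos(2*b) - 12*sin(2*b)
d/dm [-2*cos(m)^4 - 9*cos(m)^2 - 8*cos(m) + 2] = 2*(12*cos(m) + cos(3*m) + 4)*sin(m)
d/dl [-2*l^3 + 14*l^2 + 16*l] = -6*l^2 + 28*l + 16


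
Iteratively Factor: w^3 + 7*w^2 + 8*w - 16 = (w - 1)*(w^2 + 8*w + 16) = (w - 1)*(w + 4)*(w + 4)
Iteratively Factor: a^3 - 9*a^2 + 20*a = (a - 4)*(a^2 - 5*a) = a*(a - 4)*(a - 5)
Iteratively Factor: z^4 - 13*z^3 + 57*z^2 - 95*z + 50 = (z - 5)*(z^3 - 8*z^2 + 17*z - 10) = (z - 5)*(z - 1)*(z^2 - 7*z + 10) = (z - 5)^2*(z - 1)*(z - 2)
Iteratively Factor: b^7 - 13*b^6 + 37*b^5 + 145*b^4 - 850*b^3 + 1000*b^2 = (b - 2)*(b^6 - 11*b^5 + 15*b^4 + 175*b^3 - 500*b^2) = (b - 5)*(b - 2)*(b^5 - 6*b^4 - 15*b^3 + 100*b^2) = b*(b - 5)*(b - 2)*(b^4 - 6*b^3 - 15*b^2 + 100*b) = b*(b - 5)*(b - 2)*(b + 4)*(b^3 - 10*b^2 + 25*b) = b*(b - 5)^2*(b - 2)*(b + 4)*(b^2 - 5*b) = b*(b - 5)^3*(b - 2)*(b + 4)*(b)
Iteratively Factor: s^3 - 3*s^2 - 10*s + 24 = (s - 2)*(s^2 - s - 12) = (s - 4)*(s - 2)*(s + 3)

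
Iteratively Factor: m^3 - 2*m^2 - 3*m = (m + 1)*(m^2 - 3*m) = (m - 3)*(m + 1)*(m)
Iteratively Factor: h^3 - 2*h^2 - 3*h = (h - 3)*(h^2 + h) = (h - 3)*(h + 1)*(h)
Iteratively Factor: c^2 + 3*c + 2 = (c + 2)*(c + 1)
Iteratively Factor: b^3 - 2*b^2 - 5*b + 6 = (b - 3)*(b^2 + b - 2) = (b - 3)*(b - 1)*(b + 2)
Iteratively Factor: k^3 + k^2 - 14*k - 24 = (k - 4)*(k^2 + 5*k + 6) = (k - 4)*(k + 2)*(k + 3)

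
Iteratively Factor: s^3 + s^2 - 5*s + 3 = (s - 1)*(s^2 + 2*s - 3) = (s - 1)^2*(s + 3)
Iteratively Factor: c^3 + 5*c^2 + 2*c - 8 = (c + 4)*(c^2 + c - 2) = (c + 2)*(c + 4)*(c - 1)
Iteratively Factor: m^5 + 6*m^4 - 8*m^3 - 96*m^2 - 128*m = (m + 2)*(m^4 + 4*m^3 - 16*m^2 - 64*m) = m*(m + 2)*(m^3 + 4*m^2 - 16*m - 64) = m*(m + 2)*(m + 4)*(m^2 - 16) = m*(m + 2)*(m + 4)^2*(m - 4)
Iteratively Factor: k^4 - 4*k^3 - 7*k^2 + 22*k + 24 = (k + 1)*(k^3 - 5*k^2 - 2*k + 24) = (k - 4)*(k + 1)*(k^2 - k - 6) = (k - 4)*(k - 3)*(k + 1)*(k + 2)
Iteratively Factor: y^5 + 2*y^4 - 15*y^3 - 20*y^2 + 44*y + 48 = (y + 2)*(y^4 - 15*y^2 + 10*y + 24) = (y + 1)*(y + 2)*(y^3 - y^2 - 14*y + 24) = (y - 2)*(y + 1)*(y + 2)*(y^2 + y - 12) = (y - 3)*(y - 2)*(y + 1)*(y + 2)*(y + 4)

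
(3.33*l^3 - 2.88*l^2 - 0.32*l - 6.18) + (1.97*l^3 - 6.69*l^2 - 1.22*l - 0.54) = 5.3*l^3 - 9.57*l^2 - 1.54*l - 6.72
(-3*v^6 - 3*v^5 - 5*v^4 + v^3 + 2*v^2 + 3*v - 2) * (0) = 0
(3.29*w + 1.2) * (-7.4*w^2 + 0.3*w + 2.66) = -24.346*w^3 - 7.893*w^2 + 9.1114*w + 3.192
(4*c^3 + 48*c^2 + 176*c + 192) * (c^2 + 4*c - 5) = 4*c^5 + 64*c^4 + 348*c^3 + 656*c^2 - 112*c - 960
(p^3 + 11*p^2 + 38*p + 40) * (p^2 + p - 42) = p^5 + 12*p^4 + 7*p^3 - 384*p^2 - 1556*p - 1680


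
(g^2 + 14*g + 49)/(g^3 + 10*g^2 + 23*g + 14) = (g + 7)/(g^2 + 3*g + 2)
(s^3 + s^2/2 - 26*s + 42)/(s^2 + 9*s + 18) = (s^2 - 11*s/2 + 7)/(s + 3)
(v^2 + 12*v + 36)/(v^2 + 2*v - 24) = (v + 6)/(v - 4)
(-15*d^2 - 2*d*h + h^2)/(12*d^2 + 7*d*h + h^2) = (-5*d + h)/(4*d + h)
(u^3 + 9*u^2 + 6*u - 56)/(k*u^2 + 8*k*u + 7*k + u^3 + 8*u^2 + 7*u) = (u^2 + 2*u - 8)/(k*u + k + u^2 + u)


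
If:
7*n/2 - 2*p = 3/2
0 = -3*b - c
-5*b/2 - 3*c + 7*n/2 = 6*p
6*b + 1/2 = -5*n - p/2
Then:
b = -437/1283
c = 1311/1283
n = 419/1283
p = -229/1283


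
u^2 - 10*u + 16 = (u - 8)*(u - 2)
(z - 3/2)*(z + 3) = z^2 + 3*z/2 - 9/2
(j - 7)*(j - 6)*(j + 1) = j^3 - 12*j^2 + 29*j + 42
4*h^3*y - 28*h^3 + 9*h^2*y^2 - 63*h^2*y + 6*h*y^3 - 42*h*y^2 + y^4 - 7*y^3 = (h + y)^2*(4*h + y)*(y - 7)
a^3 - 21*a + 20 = (a - 4)*(a - 1)*(a + 5)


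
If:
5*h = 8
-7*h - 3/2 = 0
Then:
No Solution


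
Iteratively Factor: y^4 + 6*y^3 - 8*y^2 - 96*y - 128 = (y + 4)*(y^3 + 2*y^2 - 16*y - 32) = (y + 2)*(y + 4)*(y^2 - 16) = (y - 4)*(y + 2)*(y + 4)*(y + 4)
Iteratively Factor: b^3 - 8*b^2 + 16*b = (b - 4)*(b^2 - 4*b) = (b - 4)^2*(b)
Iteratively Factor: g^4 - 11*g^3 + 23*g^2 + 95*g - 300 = (g - 5)*(g^3 - 6*g^2 - 7*g + 60) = (g - 5)*(g - 4)*(g^2 - 2*g - 15) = (g - 5)^2*(g - 4)*(g + 3)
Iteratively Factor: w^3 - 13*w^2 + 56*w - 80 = (w - 4)*(w^2 - 9*w + 20) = (w - 4)^2*(w - 5)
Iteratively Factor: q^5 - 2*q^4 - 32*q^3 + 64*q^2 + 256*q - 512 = (q - 4)*(q^4 + 2*q^3 - 24*q^2 - 32*q + 128) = (q - 4)*(q - 2)*(q^3 + 4*q^2 - 16*q - 64) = (q - 4)*(q - 2)*(q + 4)*(q^2 - 16) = (q - 4)*(q - 2)*(q + 4)^2*(q - 4)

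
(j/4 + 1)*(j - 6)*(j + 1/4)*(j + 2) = j^4/4 + j^3/16 - 7*j^2 - 55*j/4 - 3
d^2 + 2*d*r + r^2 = (d + r)^2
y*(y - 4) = y^2 - 4*y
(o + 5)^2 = o^2 + 10*o + 25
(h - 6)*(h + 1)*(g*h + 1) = g*h^3 - 5*g*h^2 - 6*g*h + h^2 - 5*h - 6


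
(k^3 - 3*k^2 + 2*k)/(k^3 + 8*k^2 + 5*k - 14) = k*(k - 2)/(k^2 + 9*k + 14)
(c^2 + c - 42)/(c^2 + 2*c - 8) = (c^2 + c - 42)/(c^2 + 2*c - 8)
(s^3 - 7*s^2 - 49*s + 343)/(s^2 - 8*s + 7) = (s^2 - 49)/(s - 1)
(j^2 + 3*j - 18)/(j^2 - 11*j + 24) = (j + 6)/(j - 8)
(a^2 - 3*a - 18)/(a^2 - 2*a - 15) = (a - 6)/(a - 5)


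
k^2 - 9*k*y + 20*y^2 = (k - 5*y)*(k - 4*y)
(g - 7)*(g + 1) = g^2 - 6*g - 7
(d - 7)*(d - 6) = d^2 - 13*d + 42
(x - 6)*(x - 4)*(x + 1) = x^3 - 9*x^2 + 14*x + 24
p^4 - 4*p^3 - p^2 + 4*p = p*(p - 4)*(p - 1)*(p + 1)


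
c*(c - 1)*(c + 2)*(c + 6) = c^4 + 7*c^3 + 4*c^2 - 12*c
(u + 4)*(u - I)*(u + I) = u^3 + 4*u^2 + u + 4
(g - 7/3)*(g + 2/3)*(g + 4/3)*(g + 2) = g^4 + 5*g^3/3 - 40*g^2/9 - 260*g/27 - 112/27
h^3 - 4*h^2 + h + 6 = (h - 3)*(h - 2)*(h + 1)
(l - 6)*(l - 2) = l^2 - 8*l + 12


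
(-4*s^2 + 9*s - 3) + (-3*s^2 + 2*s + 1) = -7*s^2 + 11*s - 2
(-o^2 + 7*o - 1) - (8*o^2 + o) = -9*o^2 + 6*o - 1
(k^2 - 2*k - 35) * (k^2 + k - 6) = k^4 - k^3 - 43*k^2 - 23*k + 210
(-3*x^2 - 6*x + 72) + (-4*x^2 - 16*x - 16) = -7*x^2 - 22*x + 56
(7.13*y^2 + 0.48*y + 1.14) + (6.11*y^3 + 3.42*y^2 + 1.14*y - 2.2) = 6.11*y^3 + 10.55*y^2 + 1.62*y - 1.06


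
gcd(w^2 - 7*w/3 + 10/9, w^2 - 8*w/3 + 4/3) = w - 2/3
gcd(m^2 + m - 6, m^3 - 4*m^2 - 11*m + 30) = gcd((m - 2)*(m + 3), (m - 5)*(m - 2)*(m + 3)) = m^2 + m - 6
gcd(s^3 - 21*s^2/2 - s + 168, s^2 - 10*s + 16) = s - 8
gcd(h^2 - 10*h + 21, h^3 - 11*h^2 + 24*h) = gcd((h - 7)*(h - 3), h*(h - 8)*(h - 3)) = h - 3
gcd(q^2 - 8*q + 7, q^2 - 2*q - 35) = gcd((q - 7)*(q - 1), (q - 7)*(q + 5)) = q - 7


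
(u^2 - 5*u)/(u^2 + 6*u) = (u - 5)/(u + 6)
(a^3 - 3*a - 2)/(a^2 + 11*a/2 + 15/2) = 2*(a^3 - 3*a - 2)/(2*a^2 + 11*a + 15)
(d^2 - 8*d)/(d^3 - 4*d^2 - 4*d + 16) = d*(d - 8)/(d^3 - 4*d^2 - 4*d + 16)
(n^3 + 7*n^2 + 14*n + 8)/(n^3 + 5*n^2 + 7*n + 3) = (n^2 + 6*n + 8)/(n^2 + 4*n + 3)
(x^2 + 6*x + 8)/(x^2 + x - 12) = (x + 2)/(x - 3)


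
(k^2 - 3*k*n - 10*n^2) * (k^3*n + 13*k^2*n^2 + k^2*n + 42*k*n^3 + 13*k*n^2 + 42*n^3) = k^5*n + 10*k^4*n^2 + k^4*n - 7*k^3*n^3 + 10*k^3*n^2 - 256*k^2*n^4 - 7*k^2*n^3 - 420*k*n^5 - 256*k*n^4 - 420*n^5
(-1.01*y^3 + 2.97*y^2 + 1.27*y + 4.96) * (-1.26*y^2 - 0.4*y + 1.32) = 1.2726*y^5 - 3.3382*y^4 - 4.1214*y^3 - 2.8372*y^2 - 0.3076*y + 6.5472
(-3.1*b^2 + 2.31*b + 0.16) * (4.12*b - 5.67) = -12.772*b^3 + 27.0942*b^2 - 12.4385*b - 0.9072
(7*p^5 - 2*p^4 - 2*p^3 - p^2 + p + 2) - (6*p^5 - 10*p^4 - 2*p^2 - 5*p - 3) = p^5 + 8*p^4 - 2*p^3 + p^2 + 6*p + 5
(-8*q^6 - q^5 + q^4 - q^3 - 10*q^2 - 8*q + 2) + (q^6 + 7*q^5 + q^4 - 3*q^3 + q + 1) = -7*q^6 + 6*q^5 + 2*q^4 - 4*q^3 - 10*q^2 - 7*q + 3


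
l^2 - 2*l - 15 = (l - 5)*(l + 3)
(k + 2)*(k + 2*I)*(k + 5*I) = k^3 + 2*k^2 + 7*I*k^2 - 10*k + 14*I*k - 20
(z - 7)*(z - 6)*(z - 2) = z^3 - 15*z^2 + 68*z - 84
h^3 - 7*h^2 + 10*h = h*(h - 5)*(h - 2)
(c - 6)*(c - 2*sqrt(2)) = c^2 - 6*c - 2*sqrt(2)*c + 12*sqrt(2)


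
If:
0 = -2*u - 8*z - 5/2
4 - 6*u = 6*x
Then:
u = -4*z - 5/4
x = 4*z + 23/12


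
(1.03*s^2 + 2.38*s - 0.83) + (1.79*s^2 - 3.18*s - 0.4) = 2.82*s^2 - 0.8*s - 1.23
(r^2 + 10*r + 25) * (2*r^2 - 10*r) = 2*r^4 + 10*r^3 - 50*r^2 - 250*r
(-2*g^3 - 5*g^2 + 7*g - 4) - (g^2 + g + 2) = -2*g^3 - 6*g^2 + 6*g - 6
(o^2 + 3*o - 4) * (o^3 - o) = o^5 + 3*o^4 - 5*o^3 - 3*o^2 + 4*o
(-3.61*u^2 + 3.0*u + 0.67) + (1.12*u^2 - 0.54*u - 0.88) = -2.49*u^2 + 2.46*u - 0.21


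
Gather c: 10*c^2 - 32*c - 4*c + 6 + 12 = 10*c^2 - 36*c + 18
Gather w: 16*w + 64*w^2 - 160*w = 64*w^2 - 144*w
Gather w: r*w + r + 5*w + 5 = r + w*(r + 5) + 5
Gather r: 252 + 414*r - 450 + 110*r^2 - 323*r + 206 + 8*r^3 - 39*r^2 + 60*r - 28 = 8*r^3 + 71*r^2 + 151*r - 20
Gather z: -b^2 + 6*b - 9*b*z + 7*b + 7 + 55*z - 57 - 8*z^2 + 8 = -b^2 + 13*b - 8*z^2 + z*(55 - 9*b) - 42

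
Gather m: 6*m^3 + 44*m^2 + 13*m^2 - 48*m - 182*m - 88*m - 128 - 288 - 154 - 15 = 6*m^3 + 57*m^2 - 318*m - 585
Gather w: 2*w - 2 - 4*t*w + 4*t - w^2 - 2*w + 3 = -4*t*w + 4*t - w^2 + 1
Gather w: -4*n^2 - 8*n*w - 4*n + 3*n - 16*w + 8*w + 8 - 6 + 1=-4*n^2 - n + w*(-8*n - 8) + 3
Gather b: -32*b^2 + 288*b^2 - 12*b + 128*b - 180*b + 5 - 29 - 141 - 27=256*b^2 - 64*b - 192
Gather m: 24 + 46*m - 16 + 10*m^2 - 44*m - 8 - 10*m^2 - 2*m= 0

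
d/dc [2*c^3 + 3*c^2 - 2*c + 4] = 6*c^2 + 6*c - 2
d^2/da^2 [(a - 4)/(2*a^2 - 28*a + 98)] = (a + 2)/(a^4 - 28*a^3 + 294*a^2 - 1372*a + 2401)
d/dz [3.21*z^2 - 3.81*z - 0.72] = 6.42*z - 3.81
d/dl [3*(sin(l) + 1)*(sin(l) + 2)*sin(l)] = 3*(3*sin(l)^2 + 6*sin(l) + 2)*cos(l)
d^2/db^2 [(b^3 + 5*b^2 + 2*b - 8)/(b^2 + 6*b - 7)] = 30/(b^3 + 21*b^2 + 147*b + 343)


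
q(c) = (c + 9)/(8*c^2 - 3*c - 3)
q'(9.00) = -0.00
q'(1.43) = -2.41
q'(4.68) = -0.03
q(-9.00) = 0.00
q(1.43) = 1.15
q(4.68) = 0.09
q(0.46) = -3.52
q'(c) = (3 - 16*c)*(c + 9)/(8*c^2 - 3*c - 3)^2 + 1/(8*c^2 - 3*c - 3)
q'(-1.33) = 0.88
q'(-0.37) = 120.60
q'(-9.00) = 0.00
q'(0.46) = -6.08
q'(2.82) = -0.16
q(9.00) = 0.03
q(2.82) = 0.23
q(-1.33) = 0.51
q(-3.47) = 0.05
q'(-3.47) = 0.04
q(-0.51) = 13.90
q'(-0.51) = 255.60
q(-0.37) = -10.86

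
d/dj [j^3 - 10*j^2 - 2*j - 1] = 3*j^2 - 20*j - 2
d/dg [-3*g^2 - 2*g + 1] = -6*g - 2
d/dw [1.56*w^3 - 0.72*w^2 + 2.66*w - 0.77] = 4.68*w^2 - 1.44*w + 2.66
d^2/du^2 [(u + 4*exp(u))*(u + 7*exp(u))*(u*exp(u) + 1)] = u^3*exp(u) + 44*u^2*exp(2*u) + 6*u^2*exp(u) + 252*u*exp(3*u) + 88*u*exp(2*u) + 17*u*exp(u) + 168*exp(3*u) + 134*exp(2*u) + 22*exp(u) + 2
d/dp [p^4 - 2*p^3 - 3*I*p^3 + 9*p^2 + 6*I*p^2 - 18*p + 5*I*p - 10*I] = 4*p^3 + p^2*(-6 - 9*I) + p*(18 + 12*I) - 18 + 5*I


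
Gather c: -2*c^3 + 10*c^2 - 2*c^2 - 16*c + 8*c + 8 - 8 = -2*c^3 + 8*c^2 - 8*c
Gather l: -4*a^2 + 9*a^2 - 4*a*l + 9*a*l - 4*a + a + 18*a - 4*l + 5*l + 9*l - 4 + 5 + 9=5*a^2 + 15*a + l*(5*a + 10) + 10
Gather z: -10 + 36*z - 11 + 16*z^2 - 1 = 16*z^2 + 36*z - 22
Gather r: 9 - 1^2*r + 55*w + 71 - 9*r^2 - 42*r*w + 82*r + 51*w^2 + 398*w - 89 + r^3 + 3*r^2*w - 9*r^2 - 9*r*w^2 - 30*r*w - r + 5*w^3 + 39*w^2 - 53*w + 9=r^3 + r^2*(3*w - 18) + r*(-9*w^2 - 72*w + 80) + 5*w^3 + 90*w^2 + 400*w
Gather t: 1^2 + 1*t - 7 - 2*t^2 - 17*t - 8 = -2*t^2 - 16*t - 14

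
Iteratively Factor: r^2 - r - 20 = (r - 5)*(r + 4)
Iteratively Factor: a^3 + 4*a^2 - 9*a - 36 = (a + 3)*(a^2 + a - 12) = (a + 3)*(a + 4)*(a - 3)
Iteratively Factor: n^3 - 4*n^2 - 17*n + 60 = (n + 4)*(n^2 - 8*n + 15) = (n - 5)*(n + 4)*(n - 3)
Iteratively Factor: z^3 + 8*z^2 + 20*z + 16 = (z + 2)*(z^2 + 6*z + 8) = (z + 2)*(z + 4)*(z + 2)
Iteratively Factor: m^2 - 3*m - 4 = (m - 4)*(m + 1)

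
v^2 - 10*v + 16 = (v - 8)*(v - 2)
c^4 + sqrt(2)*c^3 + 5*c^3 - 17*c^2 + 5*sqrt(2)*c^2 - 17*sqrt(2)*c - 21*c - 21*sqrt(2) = (c - 3)*(c + 1)*(c + 7)*(c + sqrt(2))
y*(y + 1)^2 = y^3 + 2*y^2 + y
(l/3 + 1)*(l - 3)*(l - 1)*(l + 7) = l^4/3 + 2*l^3 - 16*l^2/3 - 18*l + 21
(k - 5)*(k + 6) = k^2 + k - 30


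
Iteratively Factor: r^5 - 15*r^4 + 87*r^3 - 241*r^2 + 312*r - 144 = (r - 4)*(r^4 - 11*r^3 + 43*r^2 - 69*r + 36) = (r - 4)*(r - 3)*(r^3 - 8*r^2 + 19*r - 12) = (r - 4)^2*(r - 3)*(r^2 - 4*r + 3) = (r - 4)^2*(r - 3)^2*(r - 1)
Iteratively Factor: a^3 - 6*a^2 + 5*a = (a)*(a^2 - 6*a + 5) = a*(a - 5)*(a - 1)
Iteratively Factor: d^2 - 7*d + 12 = (d - 3)*(d - 4)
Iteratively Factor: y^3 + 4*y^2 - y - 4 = (y + 1)*(y^2 + 3*y - 4) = (y + 1)*(y + 4)*(y - 1)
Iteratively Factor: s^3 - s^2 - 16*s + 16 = (s - 4)*(s^2 + 3*s - 4) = (s - 4)*(s + 4)*(s - 1)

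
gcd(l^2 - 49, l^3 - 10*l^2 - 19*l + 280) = l - 7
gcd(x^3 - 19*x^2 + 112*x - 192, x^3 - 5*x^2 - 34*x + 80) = x - 8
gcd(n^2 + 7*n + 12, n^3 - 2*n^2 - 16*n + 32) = n + 4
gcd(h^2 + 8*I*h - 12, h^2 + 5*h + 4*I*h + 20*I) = 1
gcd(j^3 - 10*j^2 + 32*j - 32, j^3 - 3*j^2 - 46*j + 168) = j - 4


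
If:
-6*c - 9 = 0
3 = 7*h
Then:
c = -3/2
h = 3/7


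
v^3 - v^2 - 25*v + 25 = (v - 5)*(v - 1)*(v + 5)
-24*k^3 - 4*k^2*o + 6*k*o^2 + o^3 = (-2*k + o)*(2*k + o)*(6*k + o)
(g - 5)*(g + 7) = g^2 + 2*g - 35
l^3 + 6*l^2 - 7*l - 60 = (l - 3)*(l + 4)*(l + 5)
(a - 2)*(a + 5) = a^2 + 3*a - 10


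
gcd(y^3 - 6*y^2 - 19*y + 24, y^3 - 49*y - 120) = y^2 - 5*y - 24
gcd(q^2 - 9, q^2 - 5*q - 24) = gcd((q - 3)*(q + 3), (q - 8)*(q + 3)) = q + 3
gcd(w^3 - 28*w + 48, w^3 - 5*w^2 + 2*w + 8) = w^2 - 6*w + 8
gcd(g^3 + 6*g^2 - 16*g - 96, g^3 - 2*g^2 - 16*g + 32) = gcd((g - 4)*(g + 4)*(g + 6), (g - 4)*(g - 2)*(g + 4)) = g^2 - 16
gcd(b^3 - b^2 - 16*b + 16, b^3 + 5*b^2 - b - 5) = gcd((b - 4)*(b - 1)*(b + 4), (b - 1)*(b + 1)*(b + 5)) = b - 1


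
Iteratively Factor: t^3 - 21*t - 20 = (t - 5)*(t^2 + 5*t + 4) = (t - 5)*(t + 1)*(t + 4)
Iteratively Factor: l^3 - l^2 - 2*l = (l - 2)*(l^2 + l) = (l - 2)*(l + 1)*(l)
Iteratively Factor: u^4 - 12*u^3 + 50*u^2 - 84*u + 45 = (u - 1)*(u^3 - 11*u^2 + 39*u - 45) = (u - 5)*(u - 1)*(u^2 - 6*u + 9) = (u - 5)*(u - 3)*(u - 1)*(u - 3)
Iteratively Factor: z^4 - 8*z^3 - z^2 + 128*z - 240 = (z - 4)*(z^3 - 4*z^2 - 17*z + 60) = (z - 4)*(z - 3)*(z^2 - z - 20) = (z - 4)*(z - 3)*(z + 4)*(z - 5)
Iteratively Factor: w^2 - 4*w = (w - 4)*(w)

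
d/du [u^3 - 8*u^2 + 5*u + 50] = 3*u^2 - 16*u + 5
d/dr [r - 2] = 1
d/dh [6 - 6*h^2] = -12*h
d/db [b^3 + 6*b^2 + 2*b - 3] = 3*b^2 + 12*b + 2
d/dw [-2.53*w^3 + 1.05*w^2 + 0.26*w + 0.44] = -7.59*w^2 + 2.1*w + 0.26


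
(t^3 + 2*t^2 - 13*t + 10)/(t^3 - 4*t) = (t^2 + 4*t - 5)/(t*(t + 2))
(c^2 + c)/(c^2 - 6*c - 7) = c/(c - 7)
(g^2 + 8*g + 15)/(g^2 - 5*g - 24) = (g + 5)/(g - 8)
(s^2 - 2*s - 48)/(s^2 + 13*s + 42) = (s - 8)/(s + 7)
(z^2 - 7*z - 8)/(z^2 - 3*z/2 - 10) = 2*(-z^2 + 7*z + 8)/(-2*z^2 + 3*z + 20)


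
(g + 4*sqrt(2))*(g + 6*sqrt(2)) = g^2 + 10*sqrt(2)*g + 48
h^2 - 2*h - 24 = (h - 6)*(h + 4)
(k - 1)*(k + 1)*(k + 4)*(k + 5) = k^4 + 9*k^3 + 19*k^2 - 9*k - 20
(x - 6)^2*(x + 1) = x^3 - 11*x^2 + 24*x + 36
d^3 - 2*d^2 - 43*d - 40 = (d - 8)*(d + 1)*(d + 5)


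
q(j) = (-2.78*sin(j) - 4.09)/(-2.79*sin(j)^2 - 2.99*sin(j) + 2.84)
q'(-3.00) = 1.64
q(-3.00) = -1.15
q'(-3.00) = 1.64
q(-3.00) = -1.15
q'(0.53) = -76.64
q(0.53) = -8.93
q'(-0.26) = -1.22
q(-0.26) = -0.99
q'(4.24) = 0.25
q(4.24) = -0.49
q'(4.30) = 0.22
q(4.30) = -0.48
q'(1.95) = 3.23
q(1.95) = 2.85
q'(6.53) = -6.72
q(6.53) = -2.45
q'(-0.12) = -1.74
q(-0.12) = -1.19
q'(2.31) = 34.80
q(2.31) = 6.88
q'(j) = (5.58*sin(j)*cos(j) + 2.99*cos(j))*(-2.78*sin(j) - 4.09)/(-2.79*sin(j)^2 - 2.99*sin(j) + 2.84)^2 - 2.78*cos(j)/(-2.79*sin(j)^2 - 2.99*sin(j) + 2.84) = (-22.8222*sin(j) + 3.8781*cos(2*j) - 24.0024)*cos(j)/(2.79*sin(j)^2 + 2.99*sin(j) - 2.84)^2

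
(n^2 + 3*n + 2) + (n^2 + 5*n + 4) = 2*n^2 + 8*n + 6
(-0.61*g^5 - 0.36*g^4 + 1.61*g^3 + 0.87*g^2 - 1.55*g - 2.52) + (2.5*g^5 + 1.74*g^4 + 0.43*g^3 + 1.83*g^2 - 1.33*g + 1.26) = 1.89*g^5 + 1.38*g^4 + 2.04*g^3 + 2.7*g^2 - 2.88*g - 1.26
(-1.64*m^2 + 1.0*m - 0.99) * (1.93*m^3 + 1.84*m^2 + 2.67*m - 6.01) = -3.1652*m^5 - 1.0876*m^4 - 4.4495*m^3 + 10.7048*m^2 - 8.6533*m + 5.9499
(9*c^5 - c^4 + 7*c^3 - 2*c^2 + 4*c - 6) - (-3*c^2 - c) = 9*c^5 - c^4 + 7*c^3 + c^2 + 5*c - 6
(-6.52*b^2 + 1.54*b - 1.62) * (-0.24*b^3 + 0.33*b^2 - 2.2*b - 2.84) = 1.5648*b^5 - 2.5212*b^4 + 15.241*b^3 + 14.5942*b^2 - 0.809599999999999*b + 4.6008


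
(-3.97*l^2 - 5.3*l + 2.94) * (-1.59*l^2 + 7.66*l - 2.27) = 6.3123*l^4 - 21.9832*l^3 - 36.2607*l^2 + 34.5514*l - 6.6738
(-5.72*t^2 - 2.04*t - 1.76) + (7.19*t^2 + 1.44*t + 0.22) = 1.47*t^2 - 0.6*t - 1.54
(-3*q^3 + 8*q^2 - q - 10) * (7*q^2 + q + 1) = -21*q^5 + 53*q^4 - 2*q^3 - 63*q^2 - 11*q - 10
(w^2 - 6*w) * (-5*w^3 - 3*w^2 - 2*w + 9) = -5*w^5 + 27*w^4 + 16*w^3 + 21*w^2 - 54*w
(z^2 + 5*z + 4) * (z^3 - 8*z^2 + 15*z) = z^5 - 3*z^4 - 21*z^3 + 43*z^2 + 60*z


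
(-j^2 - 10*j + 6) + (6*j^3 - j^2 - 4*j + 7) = 6*j^3 - 2*j^2 - 14*j + 13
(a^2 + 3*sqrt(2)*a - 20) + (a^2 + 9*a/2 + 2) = 2*a^2 + 3*sqrt(2)*a + 9*a/2 - 18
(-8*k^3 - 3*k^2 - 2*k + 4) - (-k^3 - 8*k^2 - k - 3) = -7*k^3 + 5*k^2 - k + 7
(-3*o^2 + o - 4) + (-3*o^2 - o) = -6*o^2 - 4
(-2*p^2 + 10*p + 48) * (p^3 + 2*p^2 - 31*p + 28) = -2*p^5 + 6*p^4 + 130*p^3 - 270*p^2 - 1208*p + 1344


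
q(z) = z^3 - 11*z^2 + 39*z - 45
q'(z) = 3*z^2 - 22*z + 39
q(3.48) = -0.35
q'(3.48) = -1.23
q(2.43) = -0.83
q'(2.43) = 3.25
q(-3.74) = -397.04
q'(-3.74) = 163.24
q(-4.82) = -600.52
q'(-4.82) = 214.74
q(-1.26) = -113.60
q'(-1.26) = 71.48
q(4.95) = -0.19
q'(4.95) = 3.61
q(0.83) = -19.64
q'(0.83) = 22.81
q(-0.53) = -68.91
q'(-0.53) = 51.50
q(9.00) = 144.00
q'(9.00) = 84.00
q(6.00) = 9.00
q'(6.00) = 15.00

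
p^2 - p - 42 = (p - 7)*(p + 6)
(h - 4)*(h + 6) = h^2 + 2*h - 24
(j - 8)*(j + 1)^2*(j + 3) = j^4 - 3*j^3 - 33*j^2 - 53*j - 24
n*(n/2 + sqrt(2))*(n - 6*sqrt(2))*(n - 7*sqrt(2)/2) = n^4/2 - 15*sqrt(2)*n^3/4 + 2*n^2 + 42*sqrt(2)*n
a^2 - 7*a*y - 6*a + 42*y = (a - 6)*(a - 7*y)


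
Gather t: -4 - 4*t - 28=-4*t - 32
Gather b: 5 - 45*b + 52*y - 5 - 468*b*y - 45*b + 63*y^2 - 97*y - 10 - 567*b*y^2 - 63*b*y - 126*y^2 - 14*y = b*(-567*y^2 - 531*y - 90) - 63*y^2 - 59*y - 10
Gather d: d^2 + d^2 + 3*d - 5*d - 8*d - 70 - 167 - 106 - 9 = 2*d^2 - 10*d - 352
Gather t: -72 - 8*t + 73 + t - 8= -7*t - 7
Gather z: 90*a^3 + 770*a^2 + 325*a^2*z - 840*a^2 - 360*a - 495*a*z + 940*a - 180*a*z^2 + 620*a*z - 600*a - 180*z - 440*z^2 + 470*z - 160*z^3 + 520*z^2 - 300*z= 90*a^3 - 70*a^2 - 20*a - 160*z^3 + z^2*(80 - 180*a) + z*(325*a^2 + 125*a - 10)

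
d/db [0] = 0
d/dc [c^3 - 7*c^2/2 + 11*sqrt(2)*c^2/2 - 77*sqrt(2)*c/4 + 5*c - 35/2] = 3*c^2 - 7*c + 11*sqrt(2)*c - 77*sqrt(2)/4 + 5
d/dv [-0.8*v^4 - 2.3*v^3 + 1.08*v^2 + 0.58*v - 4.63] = -3.2*v^3 - 6.9*v^2 + 2.16*v + 0.58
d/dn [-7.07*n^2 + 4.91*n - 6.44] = 4.91 - 14.14*n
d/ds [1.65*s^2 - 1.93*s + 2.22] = 3.3*s - 1.93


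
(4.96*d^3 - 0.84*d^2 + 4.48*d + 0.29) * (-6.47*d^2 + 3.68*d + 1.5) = -32.0912*d^5 + 23.6876*d^4 - 24.6368*d^3 + 13.3501*d^2 + 7.7872*d + 0.435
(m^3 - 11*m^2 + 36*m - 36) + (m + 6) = m^3 - 11*m^2 + 37*m - 30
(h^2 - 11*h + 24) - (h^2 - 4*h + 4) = 20 - 7*h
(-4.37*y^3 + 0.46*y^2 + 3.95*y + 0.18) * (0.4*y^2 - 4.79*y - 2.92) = -1.748*y^5 + 21.1163*y^4 + 12.137*y^3 - 20.1917*y^2 - 12.3962*y - 0.5256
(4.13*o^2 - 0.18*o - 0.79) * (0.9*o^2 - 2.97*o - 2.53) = 3.717*o^4 - 12.4281*o^3 - 10.6253*o^2 + 2.8017*o + 1.9987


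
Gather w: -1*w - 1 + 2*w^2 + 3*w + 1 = 2*w^2 + 2*w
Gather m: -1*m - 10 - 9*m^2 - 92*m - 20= -9*m^2 - 93*m - 30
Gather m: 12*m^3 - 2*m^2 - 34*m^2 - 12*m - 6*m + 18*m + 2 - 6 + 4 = 12*m^3 - 36*m^2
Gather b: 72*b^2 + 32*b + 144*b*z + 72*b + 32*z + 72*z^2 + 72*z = 72*b^2 + b*(144*z + 104) + 72*z^2 + 104*z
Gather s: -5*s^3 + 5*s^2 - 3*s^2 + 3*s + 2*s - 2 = -5*s^3 + 2*s^2 + 5*s - 2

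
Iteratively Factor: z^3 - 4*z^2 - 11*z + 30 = (z - 2)*(z^2 - 2*z - 15) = (z - 5)*(z - 2)*(z + 3)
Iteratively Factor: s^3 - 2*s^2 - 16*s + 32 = (s - 2)*(s^2 - 16) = (s - 2)*(s + 4)*(s - 4)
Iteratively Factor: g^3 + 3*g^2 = (g)*(g^2 + 3*g) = g*(g + 3)*(g)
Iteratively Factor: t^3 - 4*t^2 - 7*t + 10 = (t + 2)*(t^2 - 6*t + 5) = (t - 5)*(t + 2)*(t - 1)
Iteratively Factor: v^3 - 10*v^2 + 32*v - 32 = (v - 2)*(v^2 - 8*v + 16) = (v - 4)*(v - 2)*(v - 4)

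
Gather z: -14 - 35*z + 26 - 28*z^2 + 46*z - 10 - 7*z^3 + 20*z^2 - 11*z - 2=-7*z^3 - 8*z^2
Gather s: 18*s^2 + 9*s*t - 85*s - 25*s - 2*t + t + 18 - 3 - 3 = 18*s^2 + s*(9*t - 110) - t + 12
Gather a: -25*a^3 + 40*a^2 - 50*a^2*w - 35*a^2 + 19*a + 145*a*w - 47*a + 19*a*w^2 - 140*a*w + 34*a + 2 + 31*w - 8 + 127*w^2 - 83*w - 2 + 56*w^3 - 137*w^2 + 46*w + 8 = -25*a^3 + a^2*(5 - 50*w) + a*(19*w^2 + 5*w + 6) + 56*w^3 - 10*w^2 - 6*w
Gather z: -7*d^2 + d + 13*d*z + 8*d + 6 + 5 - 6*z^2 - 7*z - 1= -7*d^2 + 9*d - 6*z^2 + z*(13*d - 7) + 10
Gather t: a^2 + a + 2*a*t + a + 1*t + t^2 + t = a^2 + 2*a + t^2 + t*(2*a + 2)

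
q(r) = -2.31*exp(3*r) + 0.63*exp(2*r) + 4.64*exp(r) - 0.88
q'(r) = -6.93*exp(3*r) + 1.26*exp(2*r) + 4.64*exp(r)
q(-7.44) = -0.88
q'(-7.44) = 0.00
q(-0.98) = 0.83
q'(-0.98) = 1.55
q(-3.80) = -0.78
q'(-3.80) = 0.10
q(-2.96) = -0.64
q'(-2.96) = 0.24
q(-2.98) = -0.64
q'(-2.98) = 0.24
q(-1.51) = 0.15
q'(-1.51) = 1.01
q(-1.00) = 0.80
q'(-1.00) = 1.53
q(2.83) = -10981.50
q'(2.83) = -33280.02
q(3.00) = -18371.65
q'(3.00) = -55552.85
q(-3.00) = -0.65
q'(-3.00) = 0.23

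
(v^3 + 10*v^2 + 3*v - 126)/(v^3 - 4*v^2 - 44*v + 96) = (v^2 + 4*v - 21)/(v^2 - 10*v + 16)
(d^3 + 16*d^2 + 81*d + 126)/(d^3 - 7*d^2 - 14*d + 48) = (d^2 + 13*d + 42)/(d^2 - 10*d + 16)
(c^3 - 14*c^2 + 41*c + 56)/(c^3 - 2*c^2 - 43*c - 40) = (c - 7)/(c + 5)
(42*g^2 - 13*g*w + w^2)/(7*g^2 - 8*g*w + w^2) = (-6*g + w)/(-g + w)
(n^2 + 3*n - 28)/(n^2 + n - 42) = (n - 4)/(n - 6)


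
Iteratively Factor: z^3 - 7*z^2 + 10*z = (z - 2)*(z^2 - 5*z) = z*(z - 2)*(z - 5)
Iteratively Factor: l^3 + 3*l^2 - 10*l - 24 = (l - 3)*(l^2 + 6*l + 8) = (l - 3)*(l + 2)*(l + 4)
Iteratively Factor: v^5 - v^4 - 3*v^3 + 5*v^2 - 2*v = (v - 1)*(v^4 - 3*v^2 + 2*v) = (v - 1)^2*(v^3 + v^2 - 2*v) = (v - 1)^3*(v^2 + 2*v) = (v - 1)^3*(v + 2)*(v)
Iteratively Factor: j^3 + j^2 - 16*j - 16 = (j + 4)*(j^2 - 3*j - 4) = (j - 4)*(j + 4)*(j + 1)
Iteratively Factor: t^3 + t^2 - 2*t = (t + 2)*(t^2 - t) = t*(t + 2)*(t - 1)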